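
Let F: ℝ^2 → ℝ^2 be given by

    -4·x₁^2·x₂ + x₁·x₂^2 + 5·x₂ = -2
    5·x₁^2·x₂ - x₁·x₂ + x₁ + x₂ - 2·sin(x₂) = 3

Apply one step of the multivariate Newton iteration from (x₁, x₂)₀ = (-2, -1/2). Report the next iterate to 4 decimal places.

(-1.8554, 0.1532)

At (-2, -1/2): F = (7.0000, -15.541149).
Jacobian J = [[-8·x₁·x₂ + x₂^2, -4·x₁^2 + 2·x₁·x₂ + 5], [10·x₁·x₂ - x₂ + 1, 5·x₁^2 - x₁ - 2·cos(x₂) + 1]].
At the point, J = [[-7.7500, -9.0000], [11.5000, 21.244835]] (det J = -61.147470).
Solving J·Δ = −F gives Δ = (0.1446, 0.6532).
Then the next iterate is (x₁, x₂)₁ = (-1.8554, 0.1532).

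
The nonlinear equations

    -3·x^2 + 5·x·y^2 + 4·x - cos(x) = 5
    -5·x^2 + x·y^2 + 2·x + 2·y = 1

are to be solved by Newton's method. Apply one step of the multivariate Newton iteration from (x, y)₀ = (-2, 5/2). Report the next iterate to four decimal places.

At (-2, 5/2): F = (-87.083853, -32.5000).
Jacobian J = [[-6·x + 5·y^2 + sin(x) + 4, 10·x·y], [-10·x + y^2 + 2, 2·x·y + 2]].
At the point, J = [[46.340703, -50.0000], [28.2500, -8.0000]] (det J = 1041.774379).
Solving J·Δ = −F gives Δ = (0.8911, -0.9158).
Then the next iterate is (x, y)₁ = (-1.1089, 1.5842).

(-1.1089, 1.5842)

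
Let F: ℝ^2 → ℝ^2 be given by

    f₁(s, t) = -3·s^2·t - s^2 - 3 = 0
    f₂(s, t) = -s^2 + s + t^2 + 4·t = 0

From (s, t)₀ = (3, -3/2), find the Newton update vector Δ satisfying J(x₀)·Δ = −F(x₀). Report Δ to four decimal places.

(-2.0592, -0.5461)

At (3, -3/2): F = (28.5000, -9.7500).
Jacobian J = [[-6·s·t - 2·s, -3·s^2], [-2·s + 1, 2·t + 4]].
At the point, J = [[21.0000, -27.0000], [-5.0000, 1.0000]] (det J = -114.0000).
Solving J·Δ = −F gives Δ = (-2.0592, -0.5461).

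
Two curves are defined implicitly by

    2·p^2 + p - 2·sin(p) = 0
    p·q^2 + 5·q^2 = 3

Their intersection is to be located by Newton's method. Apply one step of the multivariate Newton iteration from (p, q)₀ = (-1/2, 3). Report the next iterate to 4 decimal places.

(-0.1520, 1.4951)

At (-1/2, 3): F = (0.958851, 37.5000).
Jacobian J = [[4·p - 2·cos(p) + 1, 0], [q^2, 2·p·q + 10·q]].
At the point, J = [[-2.755165, 0.0000], [9.0000, 27.0000]] (det J = -74.389458).
Solving J·Δ = −F gives Δ = (0.3480, -1.5049).
Then the next iterate is (p, q)₁ = (-0.1520, 1.4951).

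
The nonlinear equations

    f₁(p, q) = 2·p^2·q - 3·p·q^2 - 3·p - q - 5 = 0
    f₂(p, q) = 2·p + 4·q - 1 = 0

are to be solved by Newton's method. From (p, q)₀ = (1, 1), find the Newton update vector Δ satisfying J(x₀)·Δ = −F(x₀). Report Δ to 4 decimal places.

(7.5000, -5.0000)

At (1, 1): F = (-10.0000, 5.0000).
Jacobian J = [[4·p·q - 3·q^2 - 3, 2·p^2 - 6·p·q - 1], [2, 4]].
At the point, J = [[-2.0000, -5.0000], [2.0000, 4.0000]] (det J = 2.0000).
Solving J·Δ = −F gives Δ = (7.5000, -5.0000).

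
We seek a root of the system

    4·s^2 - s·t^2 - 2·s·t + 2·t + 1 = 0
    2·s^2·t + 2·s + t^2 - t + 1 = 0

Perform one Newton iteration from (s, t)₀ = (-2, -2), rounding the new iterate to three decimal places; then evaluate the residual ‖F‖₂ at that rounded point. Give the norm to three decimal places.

14.351

At (-2, -2): F = (13.000, -13.000).
Jacobian J = [[8·s - t^2 - 2·t, -2·s·t - 2·s + 2], [4·s·t + 2, 2·s^2 + 2·t - 1]].
At the point, J = [[-16.000, -2.000], [18.000, 3.000]] (det J = -12.000).
Solving J·Δ = −F gives Δ = (1.083, -2.167).
Then the next iterate is (s, t)₁ = (-0.917, -4.167).
Re-evaluating at (-0.917, -4.167): F = (4.30996, 13.68892), so ‖F‖₂ = 14.351.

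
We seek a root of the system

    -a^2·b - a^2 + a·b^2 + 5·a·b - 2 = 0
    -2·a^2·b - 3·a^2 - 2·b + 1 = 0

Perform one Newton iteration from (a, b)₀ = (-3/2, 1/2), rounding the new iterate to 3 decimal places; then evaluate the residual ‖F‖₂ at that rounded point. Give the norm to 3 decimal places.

At (-3/2, 1/2): F = (-9.500, -9.000).
Jacobian J = [[-2·a·b - 2·a + b^2 + 5·b, -a^2 + 2·a·b + 5·a], [-4·a·b - 6·a, -2·a^2 - 2]].
At the point, J = [[7.250, -11.250], [12.000, -6.500]] (det J = 87.875).
Solving J·Δ = −F gives Δ = (0.450, -0.555).
Then the next iterate is (a, b)₁ = (-1.050, -0.055).
Re-evaluating at (-1.050, -0.055): F = (-2.75629, -2.07622), so ‖F‖₂ = 3.451.

3.451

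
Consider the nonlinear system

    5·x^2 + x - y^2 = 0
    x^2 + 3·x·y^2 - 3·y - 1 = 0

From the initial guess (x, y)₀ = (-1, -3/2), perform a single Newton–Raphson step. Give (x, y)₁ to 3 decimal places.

(-0.747, -1.325)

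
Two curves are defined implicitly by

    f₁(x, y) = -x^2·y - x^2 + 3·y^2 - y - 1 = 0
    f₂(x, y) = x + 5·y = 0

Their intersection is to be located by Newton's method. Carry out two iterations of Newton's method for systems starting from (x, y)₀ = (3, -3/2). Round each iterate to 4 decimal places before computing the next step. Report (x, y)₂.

(4.7222, -0.9444)

At (3, -3/2): F = (11.7500, -4.5000).
Jacobian J = [[-2·x·y - 2·x, -x^2 + 6·y - 1], [1, 5]].
At the point, J = [[3.0000, -19.0000], [1.0000, 5.0000]] (det J = 34.0000).
Solving J·Δ = −F gives Δ = (0.7868, 0.7426).
Then the next iterate is (x, y)₁ = (3.7868, -0.7574).
Round to (3.7868, -0.7574) and repeat: F = (-2.000484, -0.0002), J = [[-1.837355, -19.884254], [1.0000, 5.0000]].
Δ = (0.9354, -0.1870), so (x, y)₂ = (4.7222, -0.9444).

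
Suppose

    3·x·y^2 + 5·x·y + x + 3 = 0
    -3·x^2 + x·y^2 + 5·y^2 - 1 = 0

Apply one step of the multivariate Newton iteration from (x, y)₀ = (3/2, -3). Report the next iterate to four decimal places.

At (3/2, -3): F = (22.5000, 50.7500).
Jacobian J = [[3·y^2 + 5·y + 1, 6·x·y + 5·x], [-6·x + y^2, 2·x·y + 10·y]].
At the point, J = [[13.0000, -19.5000], [0.0000, -39.0000]] (det J = -507.0000).
Solving J·Δ = −F gives Δ = (0.2212, 1.3013).
Then the next iterate is (x, y)₁ = (1.7212, -1.6987).

(1.7212, -1.6987)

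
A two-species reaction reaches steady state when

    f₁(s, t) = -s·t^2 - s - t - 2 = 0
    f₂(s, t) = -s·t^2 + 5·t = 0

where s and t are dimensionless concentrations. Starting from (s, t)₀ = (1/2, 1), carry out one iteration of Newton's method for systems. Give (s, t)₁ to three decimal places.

(-0.200, -0.300)

At (1/2, 1): F = (-4.000, 4.500).
Jacobian J = [[-t^2 - 1, -2·s·t - 1], [-t^2, -2·s·t + 5]].
At the point, J = [[-2.000, -2.000], [-1.000, 4.000]] (det J = -10.000).
Solving J·Δ = −F gives Δ = (-0.700, -1.300).
Then the next iterate is (s, t)₁ = (-0.200, -0.300).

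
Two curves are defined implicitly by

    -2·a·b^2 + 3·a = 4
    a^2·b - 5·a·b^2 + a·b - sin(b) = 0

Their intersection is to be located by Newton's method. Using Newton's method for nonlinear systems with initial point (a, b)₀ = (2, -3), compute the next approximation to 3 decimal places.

(1.285, -2.030)

At (2, -3): F = (-34.000, -107.85888).
Jacobian J = [[-2·b^2 + 3, -4·a·b], [2·a·b - 5·b^2 + b, a^2 - 10·a·b + a - cos(b)]].
At the point, J = [[-15.000, 24.000], [-60.000, 66.98999]] (det J = 435.15011).
Solving J·Δ = −F gives Δ = (-0.715, 0.970).
Then the next iterate is (a, b)₁ = (1.285, -2.030).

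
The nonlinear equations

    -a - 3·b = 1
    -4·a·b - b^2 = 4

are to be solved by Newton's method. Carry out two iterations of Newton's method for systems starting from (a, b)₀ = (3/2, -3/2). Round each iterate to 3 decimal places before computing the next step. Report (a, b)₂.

(1.435, -0.812)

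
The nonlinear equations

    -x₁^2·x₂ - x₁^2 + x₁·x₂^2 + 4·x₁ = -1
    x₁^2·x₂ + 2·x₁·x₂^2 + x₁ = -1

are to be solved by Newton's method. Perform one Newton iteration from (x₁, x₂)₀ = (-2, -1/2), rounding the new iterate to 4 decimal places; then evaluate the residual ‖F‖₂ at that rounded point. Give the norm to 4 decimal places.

1.4295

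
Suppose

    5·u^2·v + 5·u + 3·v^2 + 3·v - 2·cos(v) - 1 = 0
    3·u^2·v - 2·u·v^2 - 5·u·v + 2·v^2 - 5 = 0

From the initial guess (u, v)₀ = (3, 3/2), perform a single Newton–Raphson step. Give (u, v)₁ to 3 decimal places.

At (3, 3/2): F = (92.60853, 4.000).
Jacobian J = [[10·u·v + 5, 5·u^2 + 6·v + 2·sin(v) + 3], [6·u·v - 2·v^2 - 5·v, 3·u^2 - 4·u·v - 5·u + 4·v]].
At the point, J = [[50.000, 58.99499], [15.000, 0.000]] (det J = -884.92485).
Solving J·Δ = −F gives Δ = (-0.267, -1.344).
Then the next iterate is (u, v)₁ = (2.733, 0.156).

(2.733, 0.156)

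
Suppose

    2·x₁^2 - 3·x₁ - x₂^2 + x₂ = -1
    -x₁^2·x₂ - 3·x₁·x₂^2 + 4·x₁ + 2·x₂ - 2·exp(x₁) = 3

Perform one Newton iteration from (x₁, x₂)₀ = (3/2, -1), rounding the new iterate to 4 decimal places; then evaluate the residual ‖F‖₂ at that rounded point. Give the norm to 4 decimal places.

4.5926

At (3/2, -1): F = (-1.0000, -10.213378).
Jacobian J = [[4·x₁ - 3, -2·x₂ + 1], [-2·x₁·x₂ - 3·x₂^2 - 2·exp(x₁) + 4, -x₁^2 - 6·x₁·x₂ + 2]].
At the point, J = [[3.0000, 3.0000], [-4.963378, 8.7500]] (det J = 41.140134).
Solving J·Δ = −F gives Δ = (-0.5321, 0.8654).
Then the next iterate is (x₁, x₂)₁ = (0.9679, -0.1346).
Re-evaluating at (0.9679, -0.1346): F = (-0.182756, -4.588931), so ‖F‖₂ = 4.5926.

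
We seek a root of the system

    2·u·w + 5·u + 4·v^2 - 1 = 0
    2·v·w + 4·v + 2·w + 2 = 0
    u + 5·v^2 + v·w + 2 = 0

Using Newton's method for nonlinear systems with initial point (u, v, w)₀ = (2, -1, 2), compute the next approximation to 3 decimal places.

(-1.000, -0.750, 4.000)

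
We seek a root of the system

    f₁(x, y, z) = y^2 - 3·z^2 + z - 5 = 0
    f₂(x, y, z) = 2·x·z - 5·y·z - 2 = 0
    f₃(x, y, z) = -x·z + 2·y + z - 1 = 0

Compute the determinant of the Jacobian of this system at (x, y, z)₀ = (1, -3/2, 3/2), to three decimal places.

J = [[0, 2·y, -6·z + 1], [2·z, -5·z, 2·x - 5·y], [-z, 2, -x + 1]].
At the point, J = [[0.000, -3.000, -8.000], [3.000, -7.500, 9.500], [-1.500, 2.000, 0.000]].
det J = 84.750.

84.750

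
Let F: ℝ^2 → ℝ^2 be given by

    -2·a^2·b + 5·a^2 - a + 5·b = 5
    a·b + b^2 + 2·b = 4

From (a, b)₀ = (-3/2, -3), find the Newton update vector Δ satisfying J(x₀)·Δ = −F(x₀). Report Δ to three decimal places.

At (-3/2, -3): F = (6.250, 3.500).
Jacobian J = [[-4·a·b + 10·a - 1, -2·a^2 + 5], [b, a + 2·b + 2]].
At the point, J = [[-34.000, 0.500], [-3.000, -5.500]] (det J = 188.500).
Solving J·Δ = −F gives Δ = (0.192, 0.532).

(0.192, 0.532)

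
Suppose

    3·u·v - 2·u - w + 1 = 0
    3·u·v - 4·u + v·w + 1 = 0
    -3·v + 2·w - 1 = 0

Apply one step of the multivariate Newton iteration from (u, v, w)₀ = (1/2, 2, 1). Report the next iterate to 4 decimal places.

(0.6250, 0.3182, 0.9773)

At (1/2, 2, 1): F = (2.0000, 4.0000, -5.0000).
Jacobian J = [[3·v - 2, 3·u, -1], [3·v - 4, 3·u + w, v], [0, -3, 2]].
At the point, J = [[4.0000, 1.5000, -1.0000], [2.0000, 2.5000, 2.0000], [0.0000, -3.0000, 2.0000]] (det J = 44.0000).
Solving J·Δ = −F gives Δ = (0.1250, -1.6818, -0.0227).
Then the next iterate is (u, v, w)₁ = (0.6250, 0.3182, 0.9773).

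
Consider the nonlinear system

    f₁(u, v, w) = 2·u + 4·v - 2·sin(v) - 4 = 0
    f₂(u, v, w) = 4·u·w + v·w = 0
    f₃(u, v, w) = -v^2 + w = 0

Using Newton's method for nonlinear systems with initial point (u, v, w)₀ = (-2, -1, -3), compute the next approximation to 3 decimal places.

At (-2, -1, -3): F = (-10.31706, 27.000, -4.000).
Jacobian J = [[2, -2·cos(v) + 4, 0], [4·w, w, 4·u + v], [0, -2·v, 1]].
At the point, J = [[2.000, 2.91940, 0.000], [-12.000, -3.000, -9.000], [0.000, 2.000, 1.000]] (det J = 65.03274).
Solving J·Δ = −F gives Δ = (1.976, 2.181, -0.361).
Then the next iterate is (u, v, w)₁ = (-0.024, 1.181, -3.361).

(-0.024, 1.181, -3.361)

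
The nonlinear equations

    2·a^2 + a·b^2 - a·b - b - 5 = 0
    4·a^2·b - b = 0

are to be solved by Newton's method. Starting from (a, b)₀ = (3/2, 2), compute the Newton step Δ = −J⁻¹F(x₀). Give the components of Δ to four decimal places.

(-2.6000, 5.8000)

At (3/2, 2): F = (0.5000, 16.0000).
Jacobian J = [[4·a + b^2 - b, 2·a·b - a - 1], [8·a·b, 4·a^2 - 1]].
At the point, J = [[8.0000, 3.5000], [24.0000, 8.0000]] (det J = -20.0000).
Solving J·Δ = −F gives Δ = (-2.6000, 5.8000).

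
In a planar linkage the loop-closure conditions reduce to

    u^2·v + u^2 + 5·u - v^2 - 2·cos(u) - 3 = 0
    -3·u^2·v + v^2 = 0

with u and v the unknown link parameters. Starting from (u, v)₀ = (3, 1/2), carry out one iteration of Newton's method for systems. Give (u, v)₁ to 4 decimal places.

(0.9890, 0.6865)

At (3, 1/2): F = (27.229985, -13.2500).
Jacobian J = [[2·u·v + 2·u + 2·sin(u) + 5, u^2 - 2·v], [-6·u·v, -3·u^2 + 2·v]].
At the point, J = [[14.282240, 8.0000], [-9.0000, -26.0000]] (det J = -299.338240).
Solving J·Δ = −F gives Δ = (-2.0110, 0.1865).
Then the next iterate is (u, v)₁ = (0.9890, 0.6865).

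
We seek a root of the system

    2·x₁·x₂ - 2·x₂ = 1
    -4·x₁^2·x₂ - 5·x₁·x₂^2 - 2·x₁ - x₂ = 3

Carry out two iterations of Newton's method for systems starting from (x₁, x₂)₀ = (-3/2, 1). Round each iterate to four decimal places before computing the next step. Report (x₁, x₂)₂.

(-1.5417, -0.6680)

At (-3/2, 1): F = (-6.0000, -2.5000).
Jacobian J = [[2·x₂, 2·x₁ - 2], [-8·x₁·x₂ - 5·x₂^2 - 2, -4·x₁^2 - 10·x₁·x₂ - 1]].
At the point, J = [[2.0000, -5.0000], [5.0000, 5.0000]] (det J = 35.0000).
Solving J·Δ = −F gives Δ = (1.2143, -0.7143).
Then the next iterate is (x₁, x₂)₁ = (-0.2857, 0.2857).
Round to (-0.2857, 0.2857) and repeat: F = (-1.734649, -2.690980), J = [[0.5714, -2.5714], [-1.755127, -0.510253]].
Δ = (-1.2560, -0.9537), so (x₁, x₂)₂ = (-1.5417, -0.6680).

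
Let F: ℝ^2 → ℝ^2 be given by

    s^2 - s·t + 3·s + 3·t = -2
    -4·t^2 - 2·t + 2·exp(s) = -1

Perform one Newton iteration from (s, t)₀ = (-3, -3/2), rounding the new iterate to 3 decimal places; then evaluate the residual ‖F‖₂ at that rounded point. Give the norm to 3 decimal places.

At (-3, -3/2): F = (-7.000, -4.90043).
Jacobian J = [[2·s - t + 3, -s + 3], [2·exp(s), -8·t - 2]].
At the point, J = [[-1.500, 6.000], [0.09957, 10.000]] (det J = -15.59744).
Solving J·Δ = −F gives Δ = (-2.603, 0.516).
Then the next iterate is (s, t)₁ = (-5.603, -0.984).
Re-evaluating at (-5.603, -0.984): F = (8.11926, -0.89765), so ‖F‖₂ = 8.169.

8.169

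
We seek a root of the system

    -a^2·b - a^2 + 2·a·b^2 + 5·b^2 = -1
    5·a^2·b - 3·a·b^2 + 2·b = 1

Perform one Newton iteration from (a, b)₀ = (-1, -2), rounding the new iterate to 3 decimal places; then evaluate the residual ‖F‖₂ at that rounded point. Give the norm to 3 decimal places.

2.188

At (-1, -2): F = (14.000, -3.000).
Jacobian J = [[-2·a·b - 2·a + 2·b^2, -a^2 + 4·a·b + 10·b], [10·a·b - 3·b^2, 5·a^2 - 6·a·b + 2]].
At the point, J = [[6.000, -13.000], [8.000, -5.000]] (det J = 74.000).
Solving J·Δ = −F gives Δ = (1.473, 1.757).
Then the next iterate is (a, b)₁ = (0.473, -0.243).
Re-evaluating at (0.473, -0.243): F = (1.18174, -1.84162), so ‖F‖₂ = 2.188.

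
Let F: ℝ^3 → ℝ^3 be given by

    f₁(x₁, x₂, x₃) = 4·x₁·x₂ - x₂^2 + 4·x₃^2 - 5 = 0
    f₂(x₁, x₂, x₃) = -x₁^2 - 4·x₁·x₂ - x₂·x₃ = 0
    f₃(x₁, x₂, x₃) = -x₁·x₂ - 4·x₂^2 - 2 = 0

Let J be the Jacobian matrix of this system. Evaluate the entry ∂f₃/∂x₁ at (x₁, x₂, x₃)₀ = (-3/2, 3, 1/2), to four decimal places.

∂f₃/∂x₁ = -x₂.
At (-3/2, 3, 1/2) this is -3.0000.

-3.0000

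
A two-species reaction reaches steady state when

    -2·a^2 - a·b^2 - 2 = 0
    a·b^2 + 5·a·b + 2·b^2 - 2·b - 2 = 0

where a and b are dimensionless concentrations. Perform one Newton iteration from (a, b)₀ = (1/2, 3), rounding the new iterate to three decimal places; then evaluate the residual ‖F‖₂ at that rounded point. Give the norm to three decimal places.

5.297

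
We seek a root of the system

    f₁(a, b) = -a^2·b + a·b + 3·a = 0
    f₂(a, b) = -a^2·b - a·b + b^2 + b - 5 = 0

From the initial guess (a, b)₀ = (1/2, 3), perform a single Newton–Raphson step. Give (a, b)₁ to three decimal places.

(-0.136, 1.630)

At (1/2, 3): F = (2.250, 4.750).
Jacobian J = [[-2·a·b + b + 3, -a^2 + a], [-2·a·b - b, -a^2 - a + 2·b + 1]].
At the point, J = [[3.000, 0.250], [-6.000, 6.250]] (det J = 20.250).
Solving J·Δ = −F gives Δ = (-0.636, -1.370).
Then the next iterate is (a, b)₁ = (-0.136, 1.630).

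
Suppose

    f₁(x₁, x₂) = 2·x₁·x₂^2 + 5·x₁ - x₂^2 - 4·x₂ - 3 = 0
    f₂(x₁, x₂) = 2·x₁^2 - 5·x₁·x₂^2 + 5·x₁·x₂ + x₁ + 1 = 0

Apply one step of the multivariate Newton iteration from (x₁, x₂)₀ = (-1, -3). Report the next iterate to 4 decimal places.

At (-1, -3): F = (-23.0000, 62.0000).
Jacobian J = [[2·x₂^2 + 5, 4·x₁·x₂ - 2·x₂ - 4], [4·x₁ - 5·x₂^2 + 5·x₂ + 1, -10·x₁·x₂ + 5·x₁]].
At the point, J = [[23.0000, 14.0000], [-63.0000, -35.0000]] (det J = 77.0000).
Solving J·Δ = −F gives Δ = (0.8182, 0.2987).
Then the next iterate is (x₁, x₂)₁ = (-0.1818, -2.7013).

(-0.1818, -2.7013)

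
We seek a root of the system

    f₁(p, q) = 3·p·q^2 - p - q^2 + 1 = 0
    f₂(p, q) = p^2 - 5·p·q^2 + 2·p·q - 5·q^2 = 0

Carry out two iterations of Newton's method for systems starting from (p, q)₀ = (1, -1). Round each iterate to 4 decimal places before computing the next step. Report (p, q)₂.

At (1, -1): F = (2.0000, -11.0000).
Jacobian J = [[3·q^2 - 1, 6·p·q - 2·q], [2·p - 5·q^2 + 2·q, -10·p·q + 2·p - 10·q]].
At the point, J = [[2.0000, -4.0000], [-5.0000, 22.0000]] (det J = 24.0000).
Solving J·Δ = −F gives Δ = (0.0000, 0.5000).
Then the next iterate is (p, q)₁ = (1.0000, -0.5000).
Round to (1.0000, -0.5000) and repeat: F = (0.5000, -2.5000), J = [[-0.2500, -2.0000], [-0.2500, 12.0000]].
Δ = (0.2857, 0.2143), so (p, q)₂ = (1.2857, -0.2857).

(1.2857, -0.2857)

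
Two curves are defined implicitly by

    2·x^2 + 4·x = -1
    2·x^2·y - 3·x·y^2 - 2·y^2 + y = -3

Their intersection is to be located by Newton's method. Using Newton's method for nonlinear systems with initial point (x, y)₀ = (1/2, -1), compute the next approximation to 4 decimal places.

(-0.0833, -1.1078)

At (1/2, -1): F = (3.5000, -2.0000).
Jacobian J = [[4·x + 4, 0], [4·x·y - 3·y^2, 2·x^2 - 6·x·y - 4·y + 1]].
At the point, J = [[6.0000, 0.0000], [-5.0000, 8.5000]] (det J = 51.0000).
Solving J·Δ = −F gives Δ = (-0.5833, -0.1078).
Then the next iterate is (x, y)₁ = (-0.0833, -1.1078).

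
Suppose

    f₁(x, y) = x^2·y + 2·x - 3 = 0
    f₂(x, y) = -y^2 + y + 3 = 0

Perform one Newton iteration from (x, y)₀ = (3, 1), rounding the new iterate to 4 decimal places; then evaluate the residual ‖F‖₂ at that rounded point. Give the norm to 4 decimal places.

At (3, 1): F = (12.0000, 3.0000).
Jacobian J = [[2·x·y + 2, x^2], [0, -2·y + 1]].
At the point, J = [[8.0000, 9.0000], [0.0000, -1.0000]] (det J = -8.0000).
Solving J·Δ = −F gives Δ = (-4.8750, 3.0000).
Then the next iterate is (x, y)₁ = (-1.8750, 4.0000).
Re-evaluating at (-1.8750, 4.0000): F = (7.3125, -9.0000), so ‖F‖₂ = 11.5962.

11.5962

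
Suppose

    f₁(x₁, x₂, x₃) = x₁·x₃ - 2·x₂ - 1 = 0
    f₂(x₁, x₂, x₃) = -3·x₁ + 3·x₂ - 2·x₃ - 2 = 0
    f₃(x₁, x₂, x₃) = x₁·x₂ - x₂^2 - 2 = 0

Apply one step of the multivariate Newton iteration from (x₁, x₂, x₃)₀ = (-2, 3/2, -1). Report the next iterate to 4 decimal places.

(8.5000, 3.2000, -8.9500)

At (-2, 3/2, -1): F = (-2.0000, 10.5000, -7.2500).
Jacobian J = [[x₃, -2, x₁], [-3, 3, -2], [x₂, x₁ - 2·x₂, 0]].
At the point, J = [[-1.0000, -2.0000, -2.0000], [-3.0000, 3.0000, -2.0000], [1.5000, -5.0000, 0.0000]] (det J = -5.0000).
Solving J·Δ = −F gives Δ = (10.5000, 1.7000, -7.9500).
Then the next iterate is (x₁, x₂, x₃)₁ = (8.5000, 3.2000, -8.9500).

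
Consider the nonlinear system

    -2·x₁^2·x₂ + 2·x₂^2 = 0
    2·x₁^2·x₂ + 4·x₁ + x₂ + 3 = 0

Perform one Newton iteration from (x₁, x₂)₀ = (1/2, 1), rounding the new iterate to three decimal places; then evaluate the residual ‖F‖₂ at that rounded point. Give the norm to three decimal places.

At (1/2, 1): F = (1.500, 6.500).
Jacobian J = [[-4·x₁·x₂, -2·x₁^2 + 4·x₂], [4·x₁·x₂ + 4, 2·x₁^2 + 1]].
At the point, J = [[-2.000, 3.500], [6.000, 1.500]] (det J = -24.000).
Solving J·Δ = −F gives Δ = (-0.854, -0.917).
Then the next iterate is (x₁, x₂)₁ = (-0.354, 0.083).
Re-evaluating at (-0.354, 0.083): F = (-0.00702, 1.68780), so ‖F‖₂ = 1.688.

1.688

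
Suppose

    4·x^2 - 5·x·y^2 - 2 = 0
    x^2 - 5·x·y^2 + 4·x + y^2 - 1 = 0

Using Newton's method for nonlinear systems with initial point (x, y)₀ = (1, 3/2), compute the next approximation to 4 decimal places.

(1.9057, 0.6871)

At (1, 3/2): F = (-9.2500, -5.0000).
Jacobian J = [[8·x - 5·y^2, -10·x·y], [2·x - 5·y^2 + 4, -10·x·y + 2·y]].
At the point, J = [[-3.2500, -15.0000], [-5.2500, -12.0000]] (det J = -39.7500).
Solving J·Δ = −F gives Δ = (0.9057, -0.8129).
Then the next iterate is (x, y)₁ = (1.9057, 0.6871).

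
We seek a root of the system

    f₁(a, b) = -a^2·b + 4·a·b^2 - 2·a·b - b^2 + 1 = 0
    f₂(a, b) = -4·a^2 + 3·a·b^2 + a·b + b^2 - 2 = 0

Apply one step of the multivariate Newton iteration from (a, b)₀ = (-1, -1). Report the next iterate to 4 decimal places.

(-0.3673, -0.7755)

At (-1, -1): F = (-5.0000, -7.0000).
Jacobian J = [[-2·a·b + 4·b^2 - 2·b, -a^2 + 8·a·b - 2·a - 2·b], [-8·a + 3·b^2 + b, 6·a·b + a + 2·b]].
At the point, J = [[4.0000, 11.0000], [10.0000, 3.0000]] (det J = -98.0000).
Solving J·Δ = −F gives Δ = (0.6327, 0.2245).
Then the next iterate is (a, b)₁ = (-0.3673, -0.7755).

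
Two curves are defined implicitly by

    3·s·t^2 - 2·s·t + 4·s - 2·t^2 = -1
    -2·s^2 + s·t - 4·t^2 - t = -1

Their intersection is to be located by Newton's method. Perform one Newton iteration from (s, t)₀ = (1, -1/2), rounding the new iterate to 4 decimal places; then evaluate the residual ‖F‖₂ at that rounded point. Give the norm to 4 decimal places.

36.8405

At (1, -1/2): F = (6.2500, -2.0000).
Jacobian J = [[3·t^2 - 2·t + 4, 6·s·t - 2·s - 4·t], [-4·s + t, s - 8·t - 1]].
At the point, J = [[5.7500, -3.0000], [-4.5000, 4.0000]] (det J = 9.5000).
Solving J·Δ = −F gives Δ = (-2.0000, -1.7500).
Then the next iterate is (s, t)₁ = (-1.0000, -2.2500).
Re-evaluating at (-1.0000, -2.2500): F = (-32.8125, -16.7500), so ‖F‖₂ = 36.8405.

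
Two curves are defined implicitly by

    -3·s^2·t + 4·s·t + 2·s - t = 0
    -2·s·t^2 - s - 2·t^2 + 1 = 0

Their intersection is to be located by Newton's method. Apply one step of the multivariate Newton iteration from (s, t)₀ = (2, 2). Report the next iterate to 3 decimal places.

At (2, 2): F = (-6.000, -25.000).
Jacobian J = [[-6·s·t + 4·t + 2, -3·s^2 + 4·s - 1], [-2·t^2 - 1, -4·s·t - 4·t]].
At the point, J = [[-14.000, -5.000], [-9.000, -24.000]] (det J = 291.000).
Solving J·Δ = −F gives Δ = (-0.065, -1.017).
Then the next iterate is (s, t)₁ = (1.935, 0.983).

(1.935, 0.983)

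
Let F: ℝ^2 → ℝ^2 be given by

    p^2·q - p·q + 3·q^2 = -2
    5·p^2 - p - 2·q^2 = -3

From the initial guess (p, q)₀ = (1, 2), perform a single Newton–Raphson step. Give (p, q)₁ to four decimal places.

At (1, 2): F = (14.0000, -1.0000).
Jacobian J = [[2·p·q - q, p^2 - p + 6·q], [10·p - 1, -4·q]].
At the point, J = [[2.0000, 12.0000], [9.0000, -8.0000]] (det J = -124.0000).
Solving J·Δ = −F gives Δ = (-0.8065, -1.0323).
Then the next iterate is (p, q)₁ = (0.1935, 0.9677).

(0.1935, 0.9677)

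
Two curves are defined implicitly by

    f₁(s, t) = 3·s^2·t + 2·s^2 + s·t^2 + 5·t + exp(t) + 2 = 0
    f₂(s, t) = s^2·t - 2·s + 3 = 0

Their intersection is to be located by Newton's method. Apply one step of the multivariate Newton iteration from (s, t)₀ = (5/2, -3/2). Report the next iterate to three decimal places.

(1.506, -1.191)

At (5/2, -3/2): F = (-15.27687, -11.375).
Jacobian J = [[6·s·t + 4·s + t^2, 3·s^2 + 2·s·t + exp(t) + 5], [2·s·t - 2, s^2]].
At the point, J = [[-10.250, 16.47313], [-9.500, 6.250]] (det J = 92.43224).
Solving J·Δ = −F gives Δ = (-0.994, 0.309).
Then the next iterate is (s, t)₁ = (1.506, -1.191).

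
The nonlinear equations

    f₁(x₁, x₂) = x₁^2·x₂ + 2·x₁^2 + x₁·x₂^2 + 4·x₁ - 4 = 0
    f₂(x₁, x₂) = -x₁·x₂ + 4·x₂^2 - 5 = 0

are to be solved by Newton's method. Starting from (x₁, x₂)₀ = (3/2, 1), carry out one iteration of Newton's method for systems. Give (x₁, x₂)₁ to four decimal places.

(0.6714, 1.2571)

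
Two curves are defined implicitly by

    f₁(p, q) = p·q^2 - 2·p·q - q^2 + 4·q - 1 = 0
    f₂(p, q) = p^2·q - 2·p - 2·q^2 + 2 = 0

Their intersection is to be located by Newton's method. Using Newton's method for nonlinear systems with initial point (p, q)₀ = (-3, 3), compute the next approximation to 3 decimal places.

(-2.104, 2.692)

At (-3, 3): F = (-7.000, 17.000).
Jacobian J = [[q^2 - 2·q, 2·p·q - 2·p - 2·q + 4], [2·p·q - 2, p^2 - 4·q]].
At the point, J = [[3.000, -14.000], [-20.000, -3.000]] (det J = -289.000).
Solving J·Δ = −F gives Δ = (0.896, -0.308).
Then the next iterate is (p, q)₁ = (-2.104, 2.692).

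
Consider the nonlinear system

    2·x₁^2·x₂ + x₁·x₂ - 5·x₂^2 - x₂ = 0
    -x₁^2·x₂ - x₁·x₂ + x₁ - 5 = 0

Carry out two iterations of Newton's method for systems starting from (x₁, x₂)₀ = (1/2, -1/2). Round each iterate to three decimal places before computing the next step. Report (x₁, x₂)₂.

(3.368, -0.267)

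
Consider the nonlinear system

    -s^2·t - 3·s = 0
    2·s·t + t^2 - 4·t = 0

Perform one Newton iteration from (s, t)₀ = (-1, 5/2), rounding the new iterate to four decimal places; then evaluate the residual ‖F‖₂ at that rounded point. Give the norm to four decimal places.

97.1542

At (-1, 5/2): F = (0.5000, -8.7500).
Jacobian J = [[-2·s·t - 3, -s^2], [2·t, 2·s + 2·t - 4]].
At the point, J = [[2.0000, -1.0000], [5.0000, -1.0000]] (det J = 3.0000).
Solving J·Δ = −F gives Δ = (3.0833, 6.6667).
Then the next iterate is (s, t)₁ = (2.0833, 9.1667).
Re-evaluating at (2.0833, 9.1667): F = (-46.034651, 85.555561), so ‖F‖₂ = 97.1542.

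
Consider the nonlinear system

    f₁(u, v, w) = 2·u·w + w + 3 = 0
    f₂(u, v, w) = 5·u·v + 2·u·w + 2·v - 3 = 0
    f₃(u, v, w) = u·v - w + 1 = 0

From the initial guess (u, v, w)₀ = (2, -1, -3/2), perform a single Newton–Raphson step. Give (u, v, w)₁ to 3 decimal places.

(5.750, 2.200, 1.650)

At (2, -1, -3/2): F = (-4.500, -21.000, 0.500).
Jacobian J = [[2·w, 0, 2·u + 1], [5·v + 2·w, 5·u + 2, 2·u], [v, u, -1]].
At the point, J = [[-3.000, 0.000, 5.000], [-8.000, 12.000, 4.000], [-1.000, 2.000, -1.000]] (det J = 40.000).
Solving J·Δ = −F gives Δ = (3.750, 3.200, 3.150).
Then the next iterate is (u, v, w)₁ = (5.750, 2.200, 1.650).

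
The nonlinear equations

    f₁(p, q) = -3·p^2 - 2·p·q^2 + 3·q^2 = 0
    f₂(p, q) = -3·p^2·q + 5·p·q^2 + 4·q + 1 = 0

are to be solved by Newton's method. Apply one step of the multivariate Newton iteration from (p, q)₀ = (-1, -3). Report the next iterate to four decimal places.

At (-1, -3): F = (42.0000, -47.0000).
Jacobian J = [[-6·p - 2·q^2, -4·p·q + 6·q], [-6·p·q + 5·q^2, -3·p^2 + 10·p·q + 4]].
At the point, J = [[-12.0000, -30.0000], [27.0000, 31.0000]] (det J = 438.0000).
Solving J·Δ = −F gives Δ = (0.2466, 1.3014).
Then the next iterate is (p, q)₁ = (-0.7534, -1.6986).

(-0.7534, -1.6986)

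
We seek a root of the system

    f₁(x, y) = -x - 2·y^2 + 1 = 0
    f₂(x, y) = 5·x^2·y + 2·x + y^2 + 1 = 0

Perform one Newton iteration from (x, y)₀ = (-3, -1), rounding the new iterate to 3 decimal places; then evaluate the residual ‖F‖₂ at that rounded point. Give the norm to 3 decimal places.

10.447

At (-3, -1): F = (2.000, -49.000).
Jacobian J = [[-1, -4·y], [10·x·y + 2, 5·x^2 + 2·y]].
At the point, J = [[-1.000, 4.000], [32.000, 43.000]] (det J = -171.000).
Solving J·Δ = −F gives Δ = (1.649, -0.088).
Then the next iterate is (x, y)₁ = (-1.351, -1.088).
Re-evaluating at (-1.351, -1.088): F = (-0.01649, -10.44735), so ‖F‖₂ = 10.447.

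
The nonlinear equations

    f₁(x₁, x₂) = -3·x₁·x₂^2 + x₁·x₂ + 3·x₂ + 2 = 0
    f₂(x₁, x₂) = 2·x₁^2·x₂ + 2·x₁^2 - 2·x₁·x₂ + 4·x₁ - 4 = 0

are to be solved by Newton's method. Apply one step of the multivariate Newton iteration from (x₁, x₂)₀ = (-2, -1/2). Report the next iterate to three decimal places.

(-3.400, 0.450)

At (-2, -1/2): F = (3.000, -10.000).
Jacobian J = [[-3·x₂^2 + x₂, -6·x₁·x₂ + x₁ + 3], [4·x₁·x₂ + 4·x₁ - 2·x₂ + 4, 2·x₁^2 - 2·x₁]].
At the point, J = [[-1.250, -5.000], [1.000, 12.000]] (det J = -10.000).
Solving J·Δ = −F gives Δ = (-1.400, 0.950).
Then the next iterate is (x₁, x₂)₁ = (-3.400, 0.450).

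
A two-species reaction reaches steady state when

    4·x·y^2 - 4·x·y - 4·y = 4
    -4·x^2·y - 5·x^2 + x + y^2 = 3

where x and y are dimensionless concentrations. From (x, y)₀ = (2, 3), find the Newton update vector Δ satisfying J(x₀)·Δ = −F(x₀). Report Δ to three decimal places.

At (2, 3): F = (32.000, -60.000).
Jacobian J = [[4·y^2 - 4·y, 8·x·y - 4·x - 4], [-8·x·y - 10·x + 1, -4·x^2 + 2·y]].
At the point, J = [[24.000, 36.000], [-67.000, -10.000]] (det J = 2172.000).
Solving J·Δ = −F gives Δ = (-0.847, -0.324).

(-0.847, -0.324)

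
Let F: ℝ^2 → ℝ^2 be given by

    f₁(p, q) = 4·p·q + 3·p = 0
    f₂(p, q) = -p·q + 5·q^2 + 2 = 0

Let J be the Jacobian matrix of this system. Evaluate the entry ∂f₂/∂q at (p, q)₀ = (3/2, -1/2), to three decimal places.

-6.500

∂f₂/∂q = -p + 10·q.
At (3/2, -1/2) this is -6.500.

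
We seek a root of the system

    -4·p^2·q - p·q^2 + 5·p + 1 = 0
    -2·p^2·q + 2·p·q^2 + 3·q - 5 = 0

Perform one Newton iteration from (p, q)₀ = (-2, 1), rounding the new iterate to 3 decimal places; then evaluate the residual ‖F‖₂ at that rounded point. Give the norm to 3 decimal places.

8.681

At (-2, 1): F = (-23.000, -14.000).
Jacobian J = [[-8·p·q - q^2 + 5, -4·p^2 - 2·p·q], [-4·p·q + 2·q^2, -2·p^2 + 4·p·q + 3]].
At the point, J = [[20.000, -12.000], [10.000, -13.000]] (det J = -140.000).
Solving J·Δ = −F gives Δ = (0.936, -0.357).
Then the next iterate is (p, q)₁ = (-1.064, 0.643).
Re-evaluating at (-1.064, 0.643): F = (-6.79184, -5.40669), so ‖F‖₂ = 8.681.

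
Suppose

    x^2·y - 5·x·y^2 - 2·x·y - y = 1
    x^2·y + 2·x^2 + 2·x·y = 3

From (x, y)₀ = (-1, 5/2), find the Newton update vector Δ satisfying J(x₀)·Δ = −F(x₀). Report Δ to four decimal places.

At (-1, 5/2): F = (35.2500, -3.5000).
Jacobian J = [[2·x·y - 5·y^2 - 2·y, x^2 - 10·x·y - 2·x - 1], [2·x·y + 4·x + 2·y, x^2 + 2·x]].
At the point, J = [[-41.2500, 27.0000], [-4.0000, -1.0000]] (det J = 149.2500).
Solving J·Δ = −F gives Δ = (-0.3970, -1.9121).

(-0.3970, -1.9121)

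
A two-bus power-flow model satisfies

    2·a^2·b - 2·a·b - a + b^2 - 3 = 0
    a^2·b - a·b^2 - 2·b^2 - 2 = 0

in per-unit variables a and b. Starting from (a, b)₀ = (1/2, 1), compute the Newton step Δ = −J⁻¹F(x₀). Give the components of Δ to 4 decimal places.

(-4.3421, -0.8947)

At (1/2, 1): F = (-3.0000, -4.2500).
Jacobian J = [[4·a·b - 2·b - 1, 2·a^2 - 2·a + 2·b], [2·a·b - b^2, a^2 - 2·a·b - 4·b]].
At the point, J = [[-1.0000, 1.5000], [0.0000, -4.7500]] (det J = 4.7500).
Solving J·Δ = −F gives Δ = (-4.3421, -0.8947).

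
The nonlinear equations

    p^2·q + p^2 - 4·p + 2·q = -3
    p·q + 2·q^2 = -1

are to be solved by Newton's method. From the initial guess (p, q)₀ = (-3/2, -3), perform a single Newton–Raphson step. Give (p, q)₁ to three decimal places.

At (-3/2, -3): F = (-1.500, 23.500).
Jacobian J = [[2·p·q + 2·p - 4, p^2 + 2], [q, p + 4·q]].
At the point, J = [[2.000, 4.250], [-3.000, -13.500]] (det J = -14.250).
Solving J·Δ = −F gives Δ = (-5.588, 2.982).
Then the next iterate is (p, q)₁ = (-7.088, -0.018).

(-7.088, -0.018)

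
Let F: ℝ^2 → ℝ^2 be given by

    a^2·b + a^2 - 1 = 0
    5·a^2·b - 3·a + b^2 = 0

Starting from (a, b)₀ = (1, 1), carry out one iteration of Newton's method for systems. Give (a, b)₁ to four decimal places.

(0.8095, 0.7619)

At (1, 1): F = (1.0000, 3.0000).
Jacobian J = [[2·a·b + 2·a, a^2], [10·a·b - 3, 5·a^2 + 2·b]].
At the point, J = [[4.0000, 1.0000], [7.0000, 7.0000]] (det J = 21.0000).
Solving J·Δ = −F gives Δ = (-0.1905, -0.2381).
Then the next iterate is (a, b)₁ = (0.8095, 0.7619).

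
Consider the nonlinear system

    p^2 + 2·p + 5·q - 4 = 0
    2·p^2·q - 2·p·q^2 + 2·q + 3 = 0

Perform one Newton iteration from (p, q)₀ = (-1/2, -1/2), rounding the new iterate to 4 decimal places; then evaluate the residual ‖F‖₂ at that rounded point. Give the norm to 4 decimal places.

5835.5274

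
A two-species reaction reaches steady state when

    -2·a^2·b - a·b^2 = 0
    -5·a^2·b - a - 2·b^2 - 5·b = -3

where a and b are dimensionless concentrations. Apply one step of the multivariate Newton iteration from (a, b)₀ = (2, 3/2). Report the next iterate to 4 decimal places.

(10.0645, -7.8871)

At (2, 3/2): F = (-16.5000, -41.0000).
Jacobian J = [[-4·a·b - b^2, -2·a^2 - 2·a·b], [-10·a·b - 1, -5·a^2 - 4·b - 5]].
At the point, J = [[-14.2500, -14.0000], [-31.0000, -31.0000]] (det J = 7.7500).
Solving J·Δ = −F gives Δ = (8.0645, -9.3871).
Then the next iterate is (a, b)₁ = (10.0645, -7.8871).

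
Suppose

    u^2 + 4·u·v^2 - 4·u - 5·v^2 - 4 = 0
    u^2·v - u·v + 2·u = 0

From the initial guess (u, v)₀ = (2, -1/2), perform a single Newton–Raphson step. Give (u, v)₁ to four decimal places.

(3.5714, -2.3929)

At (2, -1/2): F = (-7.2500, 3.0000).
Jacobian J = [[2·u + 4·v^2 - 4, 8·u·v - 10·v], [2·u·v - v + 2, u^2 - u]].
At the point, J = [[1.0000, -3.0000], [0.5000, 2.0000]] (det J = 3.5000).
Solving J·Δ = −F gives Δ = (1.5714, -1.8929).
Then the next iterate is (u, v)₁ = (3.5714, -2.3929).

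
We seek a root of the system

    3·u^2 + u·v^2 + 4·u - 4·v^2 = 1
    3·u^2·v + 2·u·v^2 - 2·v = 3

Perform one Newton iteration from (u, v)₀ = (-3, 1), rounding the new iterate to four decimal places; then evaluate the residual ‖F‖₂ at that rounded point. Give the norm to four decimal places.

At (-3, 1): F = (7.0000, 16.0000).
Jacobian J = [[6·u + v^2 + 4, 2·u·v - 8·v], [6·u·v + 2·v^2, 3·u^2 + 4·u·v - 2]].
At the point, J = [[-13.0000, -14.0000], [-16.0000, 13.0000]] (det J = -393.0000).
Solving J·Δ = −F gives Δ = (0.8015, -0.2443).
Then the next iterate is (u, v)₁ = (-2.1985, 0.7557).
Re-evaluating at (-2.1985, 0.7557): F = (1.166352, 3.935357), so ‖F‖₂ = 4.1046.

4.1046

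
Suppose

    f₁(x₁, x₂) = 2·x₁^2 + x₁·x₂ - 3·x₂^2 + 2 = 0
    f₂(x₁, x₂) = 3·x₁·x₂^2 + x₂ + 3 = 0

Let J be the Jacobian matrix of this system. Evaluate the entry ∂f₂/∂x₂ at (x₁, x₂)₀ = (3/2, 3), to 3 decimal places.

∂f₂/∂x₂ = 6·x₁·x₂ + 1.
At (3/2, 3) this is 28.000.

28.000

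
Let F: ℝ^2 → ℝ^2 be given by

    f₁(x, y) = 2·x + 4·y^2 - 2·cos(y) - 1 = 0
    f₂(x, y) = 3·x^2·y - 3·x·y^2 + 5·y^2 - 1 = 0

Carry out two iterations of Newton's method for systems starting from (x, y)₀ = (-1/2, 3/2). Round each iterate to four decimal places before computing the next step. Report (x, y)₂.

(0.2994, 0.7308)

At (-1/2, 3/2): F = (6.858526, 14.7500).
Jacobian J = [[2, 8·y + 2·sin(y)], [6·x·y - 3·y^2, 3·x^2 - 6·x·y + 10·y]].
At the point, J = [[2.0000, 13.994990], [-11.2500, 20.2500]] (det J = 197.943637).
Solving J·Δ = −F gives Δ = (0.3412, -0.5388).
Then the next iterate is (x, y)₁ = (-0.1588, 0.9612).
Round to (-0.1588, 0.9612) and repeat: F = (1.232949, 4.132393), J = [[2.0000, 9.329358], [-3.687548, 10.603484]].
Δ = (0.4582, -0.2304), so (x, y)₂ = (0.2994, 0.7308).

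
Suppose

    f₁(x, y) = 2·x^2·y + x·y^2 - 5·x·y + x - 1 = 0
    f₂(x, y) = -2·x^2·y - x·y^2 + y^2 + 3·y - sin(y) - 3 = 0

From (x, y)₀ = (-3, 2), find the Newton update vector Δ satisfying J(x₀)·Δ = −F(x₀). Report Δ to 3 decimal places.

(0.969, -1.042)

At (-3, 2): F = (50.000, -17.90930).
Jacobian J = [[4·x·y + y^2 - 5·y + 1, 2·x^2 + 2·x·y - 5·x], [-4·x·y - y^2, -2·x^2 - 2·x·y + 2·y - cos(y) + 3]].
At the point, J = [[-29.000, 21.000], [20.000, 1.41615]] (det J = -461.06826).
Solving J·Δ = −F gives Δ = (0.969, -1.042).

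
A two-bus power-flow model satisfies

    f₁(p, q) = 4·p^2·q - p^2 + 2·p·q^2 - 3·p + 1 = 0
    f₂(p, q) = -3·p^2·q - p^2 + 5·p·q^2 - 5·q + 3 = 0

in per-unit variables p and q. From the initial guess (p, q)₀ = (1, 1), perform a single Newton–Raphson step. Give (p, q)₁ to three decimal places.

(0.588, 0.882)

At (1, 1): F = (3.000, -1.000).
Jacobian J = [[8·p·q - 2·p + 2·q^2 - 3, 4·p^2 + 4·p·q], [-6·p·q - 2·p + 5·q^2, -3·p^2 + 10·p·q - 5]].
At the point, J = [[5.000, 8.000], [-3.000, 2.000]] (det J = 34.000).
Solving J·Δ = −F gives Δ = (-0.412, -0.118).
Then the next iterate is (p, q)₁ = (0.588, 0.882).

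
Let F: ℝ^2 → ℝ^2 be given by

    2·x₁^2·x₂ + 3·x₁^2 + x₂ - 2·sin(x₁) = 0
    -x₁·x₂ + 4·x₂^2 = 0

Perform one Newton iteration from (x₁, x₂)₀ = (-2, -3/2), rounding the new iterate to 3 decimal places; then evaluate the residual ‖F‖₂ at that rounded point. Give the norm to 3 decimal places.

5.598

At (-2, -3/2): F = (0.31859, 6.000).
Jacobian J = [[4·x₁·x₂ + 6·x₁ - 2·cos(x₁), 2·x₁^2 + 1], [-x₂, -x₁ + 8·x₂]].
At the point, J = [[0.83229, 9.000], [1.500, -10.000]] (det J = -21.82294).
Solving J·Δ = −F gives Δ = (-2.620, 0.207).
Then the next iterate is (x₁, x₂)₁ = (-4.620, -1.293).
Re-evaluating at (-4.620, -1.293): F = (5.55211, 0.71374), so ‖F‖₂ = 5.598.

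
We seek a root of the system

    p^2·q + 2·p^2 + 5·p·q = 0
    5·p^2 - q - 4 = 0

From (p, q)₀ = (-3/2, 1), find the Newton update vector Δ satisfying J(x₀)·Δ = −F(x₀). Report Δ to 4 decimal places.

At (-3/2, 1): F = (-0.7500, 6.2500).
Jacobian J = [[2·p·q + 4·p + 5·q, p^2 + 5·p], [10·p, -1]].
At the point, J = [[-4.0000, -5.2500], [-15.0000, -1.0000]] (det J = -74.7500).
Solving J·Δ = −F gives Δ = (0.4490, -0.4849).

(0.4490, -0.4849)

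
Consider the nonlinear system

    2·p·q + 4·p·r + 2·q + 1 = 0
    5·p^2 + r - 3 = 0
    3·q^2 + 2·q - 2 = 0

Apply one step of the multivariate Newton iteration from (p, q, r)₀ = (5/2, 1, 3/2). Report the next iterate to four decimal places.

(1.3549, 0.6250, 0.3786)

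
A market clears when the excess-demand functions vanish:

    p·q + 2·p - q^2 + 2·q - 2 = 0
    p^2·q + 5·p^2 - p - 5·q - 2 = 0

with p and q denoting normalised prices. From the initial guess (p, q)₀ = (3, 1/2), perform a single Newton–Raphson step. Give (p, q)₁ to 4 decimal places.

At (3, 1/2): F = (6.2500, 42.0000).
Jacobian J = [[q + 2, p - 2·q + 2], [2·p·q + 10·p - 1, p^2 - 5]].
At the point, J = [[2.5000, 4.0000], [32.0000, 4.0000]] (det J = -118.0000).
Solving J·Δ = −F gives Δ = (-1.2119, -0.8051).
Then the next iterate is (p, q)₁ = (1.7881, -0.3051).

(1.7881, -0.3051)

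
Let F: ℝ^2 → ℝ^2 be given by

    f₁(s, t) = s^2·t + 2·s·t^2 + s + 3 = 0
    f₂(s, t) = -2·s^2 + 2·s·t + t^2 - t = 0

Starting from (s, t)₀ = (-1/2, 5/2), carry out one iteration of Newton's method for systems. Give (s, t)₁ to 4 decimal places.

(-0.4123, 2.0453)

At (-1/2, 5/2): F = (-3.1250, 0.7500).
Jacobian J = [[2·s·t + 2·t^2 + 1, s^2 + 4·s·t], [-4·s + 2·t, 2·s + 2·t - 1]].
At the point, J = [[11.0000, -4.7500], [7.0000, 3.0000]] (det J = 66.2500).
Solving J·Δ = −F gives Δ = (0.0877, -0.4547).
Then the next iterate is (s, t)₁ = (-0.4123, 2.0453).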